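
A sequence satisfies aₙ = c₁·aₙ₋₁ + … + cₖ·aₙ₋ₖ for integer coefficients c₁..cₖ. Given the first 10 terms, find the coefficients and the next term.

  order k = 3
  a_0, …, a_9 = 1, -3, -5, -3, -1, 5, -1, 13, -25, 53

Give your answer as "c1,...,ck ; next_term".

-1,2,-2 ; -129

  a_3 = -1·-5 + 2·-3 + -2·1 = -3
  a_4 = -1·-3 + 2·-5 + -2·-3 = -1
  a_5 = -1·-1 + 2·-3 + -2·-5 = 5
  a_6 = -1·5 + 2·-1 + -2·-3 = -1
  a_7 = -1·-1 + 2·5 + -2·-1 = 13
  a_8 = -1·13 + 2·-1 + -2·5 = -25
  a_9 = -1·-25 + 2·13 + -2·-1 = 53
  a_10 = -1·53 + 2·-25 + -2·13 = -129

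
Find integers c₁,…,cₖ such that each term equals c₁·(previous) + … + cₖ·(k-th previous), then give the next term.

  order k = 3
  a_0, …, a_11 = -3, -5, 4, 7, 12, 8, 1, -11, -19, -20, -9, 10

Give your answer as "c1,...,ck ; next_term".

1,0,-1 ; 30

  a_3 = 1·4 + 0·-5 + -1·-3 = 7
  a_4 = 1·7 + 0·4 + -1·-5 = 12
  a_5 = 1·12 + 0·7 + -1·4 = 8
  a_6 = 1·8 + 0·12 + -1·7 = 1
  a_7 = 1·1 + 0·8 + -1·12 = -11
  a_8 = 1·-11 + 0·1 + -1·8 = -19
  a_9 = 1·-19 + 0·-11 + -1·1 = -20
  a_10 = 1·-20 + 0·-19 + -1·-11 = -9
  a_11 = 1·-9 + 0·-20 + -1·-19 = 10
  a_12 = 1·10 + 0·-9 + -1·-20 = 30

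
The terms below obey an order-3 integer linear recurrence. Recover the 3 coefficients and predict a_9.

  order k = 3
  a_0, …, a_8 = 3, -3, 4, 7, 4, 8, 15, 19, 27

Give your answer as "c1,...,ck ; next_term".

1,0,1 ; 42

  a_3 = 1·4 + 0·-3 + 1·3 = 7
  a_4 = 1·7 + 0·4 + 1·-3 = 4
  a_5 = 1·4 + 0·7 + 1·4 = 8
  a_6 = 1·8 + 0·4 + 1·7 = 15
  a_7 = 1·15 + 0·8 + 1·4 = 19
  a_8 = 1·19 + 0·15 + 1·8 = 27
  a_9 = 1·27 + 0·19 + 1·15 = 42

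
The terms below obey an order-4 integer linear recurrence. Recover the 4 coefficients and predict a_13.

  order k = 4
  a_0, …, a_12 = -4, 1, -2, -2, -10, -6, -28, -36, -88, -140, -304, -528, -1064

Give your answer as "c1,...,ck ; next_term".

0,2,2,2 ; -1944

  a_4 = 0·-2 + 2·-2 + 2·1 + 2·-4 = -10
  a_5 = 0·-10 + 2·-2 + 2·-2 + 2·1 = -6
  a_6 = 0·-6 + 2·-10 + 2·-2 + 2·-2 = -28
  a_7 = 0·-28 + 2·-6 + 2·-10 + 2·-2 = -36
  a_8 = 0·-36 + 2·-28 + 2·-6 + 2·-10 = -88
  a_9 = 0·-88 + 2·-36 + 2·-28 + 2·-6 = -140
  a_10 = 0·-140 + 2·-88 + 2·-36 + 2·-28 = -304
  a_11 = 0·-304 + 2·-140 + 2·-88 + 2·-36 = -528
  a_12 = 0·-528 + 2·-304 + 2·-140 + 2·-88 = -1064
  a_13 = 0·-1064 + 2·-528 + 2·-304 + 2·-140 = -1944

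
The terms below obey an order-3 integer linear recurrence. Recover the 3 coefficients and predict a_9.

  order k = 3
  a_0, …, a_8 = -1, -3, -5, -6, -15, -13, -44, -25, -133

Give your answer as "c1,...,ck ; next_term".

  a_3 = -1·-5 + 3·-3 + 2·-1 = -6
  a_4 = -1·-6 + 3·-5 + 2·-3 = -15
  a_5 = -1·-15 + 3·-6 + 2·-5 = -13
  a_6 = -1·-13 + 3·-15 + 2·-6 = -44
  a_7 = -1·-44 + 3·-13 + 2·-15 = -25
  a_8 = -1·-25 + 3·-44 + 2·-13 = -133
  a_9 = -1·-133 + 3·-25 + 2·-44 = -30

-1,3,2 ; -30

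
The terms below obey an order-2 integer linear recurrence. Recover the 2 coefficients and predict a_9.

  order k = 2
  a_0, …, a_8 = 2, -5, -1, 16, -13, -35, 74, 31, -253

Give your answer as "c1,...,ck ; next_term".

-1,-3 ; 160

  a_2 = -1·-5 + -3·2 = -1
  a_3 = -1·-1 + -3·-5 = 16
  a_4 = -1·16 + -3·-1 = -13
  a_5 = -1·-13 + -3·16 = -35
  a_6 = -1·-35 + -3·-13 = 74
  a_7 = -1·74 + -3·-35 = 31
  a_8 = -1·31 + -3·74 = -253
  a_9 = -1·-253 + -3·31 = 160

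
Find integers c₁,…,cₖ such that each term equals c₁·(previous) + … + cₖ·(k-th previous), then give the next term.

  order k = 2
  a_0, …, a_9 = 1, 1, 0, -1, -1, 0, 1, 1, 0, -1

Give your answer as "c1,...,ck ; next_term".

1,-1 ; -1

  a_2 = 1·1 + -1·1 = 0
  a_3 = 1·0 + -1·1 = -1
  a_4 = 1·-1 + -1·0 = -1
  a_5 = 1·-1 + -1·-1 = 0
  a_6 = 1·0 + -1·-1 = 1
  a_7 = 1·1 + -1·0 = 1
  a_8 = 1·1 + -1·1 = 0
  a_9 = 1·0 + -1·1 = -1
  a_10 = 1·-1 + -1·0 = -1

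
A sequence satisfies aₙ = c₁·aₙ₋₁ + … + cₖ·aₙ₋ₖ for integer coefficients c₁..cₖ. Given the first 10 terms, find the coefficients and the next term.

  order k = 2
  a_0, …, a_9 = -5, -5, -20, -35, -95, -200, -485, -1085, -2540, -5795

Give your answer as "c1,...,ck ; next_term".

  a_2 = 1·-5 + 3·-5 = -20
  a_3 = 1·-20 + 3·-5 = -35
  a_4 = 1·-35 + 3·-20 = -95
  a_5 = 1·-95 + 3·-35 = -200
  a_6 = 1·-200 + 3·-95 = -485
  a_7 = 1·-485 + 3·-200 = -1085
  a_8 = 1·-1085 + 3·-485 = -2540
  a_9 = 1·-2540 + 3·-1085 = -5795
  a_10 = 1·-5795 + 3·-2540 = -13415

1,3 ; -13415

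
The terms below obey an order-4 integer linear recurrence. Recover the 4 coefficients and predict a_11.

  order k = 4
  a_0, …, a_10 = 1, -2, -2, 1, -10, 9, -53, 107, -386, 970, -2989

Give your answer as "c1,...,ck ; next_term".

  a_4 = -2·1 + 3·-2 + 3·-2 + 4·1 = -10
  a_5 = -2·-10 + 3·1 + 3·-2 + 4·-2 = 9
  a_6 = -2·9 + 3·-10 + 3·1 + 4·-2 = -53
  a_7 = -2·-53 + 3·9 + 3·-10 + 4·1 = 107
  a_8 = -2·107 + 3·-53 + 3·9 + 4·-10 = -386
  a_9 = -2·-386 + 3·107 + 3·-53 + 4·9 = 970
  a_10 = -2·970 + 3·-386 + 3·107 + 4·-53 = -2989
  a_11 = -2·-2989 + 3·970 + 3·-386 + 4·107 = 8158

-2,3,3,4 ; 8158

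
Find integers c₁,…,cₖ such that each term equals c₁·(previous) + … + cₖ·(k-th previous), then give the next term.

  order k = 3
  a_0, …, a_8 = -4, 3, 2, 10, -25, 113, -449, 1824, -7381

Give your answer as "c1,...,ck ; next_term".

  a_3 = -3·2 + 4·3 + -1·-4 = 10
  a_4 = -3·10 + 4·2 + -1·3 = -25
  a_5 = -3·-25 + 4·10 + -1·2 = 113
  a_6 = -3·113 + 4·-25 + -1·10 = -449
  a_7 = -3·-449 + 4·113 + -1·-25 = 1824
  a_8 = -3·1824 + 4·-449 + -1·113 = -7381
  a_9 = -3·-7381 + 4·1824 + -1·-449 = 29888

-3,4,-1 ; 29888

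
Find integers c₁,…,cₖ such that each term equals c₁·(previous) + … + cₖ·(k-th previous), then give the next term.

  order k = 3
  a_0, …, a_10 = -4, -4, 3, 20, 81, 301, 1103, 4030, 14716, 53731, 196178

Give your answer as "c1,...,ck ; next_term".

  a_3 = 4·3 + -1·-4 + -1·-4 = 20
  a_4 = 4·20 + -1·3 + -1·-4 = 81
  a_5 = 4·81 + -1·20 + -1·3 = 301
  a_6 = 4·301 + -1·81 + -1·20 = 1103
  a_7 = 4·1103 + -1·301 + -1·81 = 4030
  a_8 = 4·4030 + -1·1103 + -1·301 = 14716
  a_9 = 4·14716 + -1·4030 + -1·1103 = 53731
  a_10 = 4·53731 + -1·14716 + -1·4030 = 196178
  a_11 = 4·196178 + -1·53731 + -1·14716 = 716265

4,-1,-1 ; 716265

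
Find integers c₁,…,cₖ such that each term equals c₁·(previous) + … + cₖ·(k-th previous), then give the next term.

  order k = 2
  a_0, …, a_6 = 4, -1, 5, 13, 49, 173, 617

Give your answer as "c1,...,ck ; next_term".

3,2 ; 2197

  a_2 = 3·-1 + 2·4 = 5
  a_3 = 3·5 + 2·-1 = 13
  a_4 = 3·13 + 2·5 = 49
  a_5 = 3·49 + 2·13 = 173
  a_6 = 3·173 + 2·49 = 617
  a_7 = 3·617 + 2·173 = 2197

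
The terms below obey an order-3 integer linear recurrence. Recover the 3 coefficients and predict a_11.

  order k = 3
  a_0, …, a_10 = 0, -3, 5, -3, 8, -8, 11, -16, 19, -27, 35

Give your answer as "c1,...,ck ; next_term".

0,1,-1 ; -46

  a_3 = 0·5 + 1·-3 + -1·0 = -3
  a_4 = 0·-3 + 1·5 + -1·-3 = 8
  a_5 = 0·8 + 1·-3 + -1·5 = -8
  a_6 = 0·-8 + 1·8 + -1·-3 = 11
  a_7 = 0·11 + 1·-8 + -1·8 = -16
  a_8 = 0·-16 + 1·11 + -1·-8 = 19
  a_9 = 0·19 + 1·-16 + -1·11 = -27
  a_10 = 0·-27 + 1·19 + -1·-16 = 35
  a_11 = 0·35 + 1·-27 + -1·19 = -46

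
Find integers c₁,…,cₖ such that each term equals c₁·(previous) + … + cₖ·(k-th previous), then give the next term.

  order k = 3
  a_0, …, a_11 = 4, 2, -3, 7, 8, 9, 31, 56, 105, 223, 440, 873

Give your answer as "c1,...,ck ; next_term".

  a_3 = 1·-3 + 1·2 + 2·4 = 7
  a_4 = 1·7 + 1·-3 + 2·2 = 8
  a_5 = 1·8 + 1·7 + 2·-3 = 9
  a_6 = 1·9 + 1·8 + 2·7 = 31
  a_7 = 1·31 + 1·9 + 2·8 = 56
  a_8 = 1·56 + 1·31 + 2·9 = 105
  a_9 = 1·105 + 1·56 + 2·31 = 223
  a_10 = 1·223 + 1·105 + 2·56 = 440
  a_11 = 1·440 + 1·223 + 2·105 = 873
  a_12 = 1·873 + 1·440 + 2·223 = 1759

1,1,2 ; 1759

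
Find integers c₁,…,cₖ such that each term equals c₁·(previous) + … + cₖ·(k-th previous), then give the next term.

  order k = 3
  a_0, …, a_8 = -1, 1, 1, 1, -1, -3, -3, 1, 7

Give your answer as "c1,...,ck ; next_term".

1,-1,-1 ; 9

  a_3 = 1·1 + -1·1 + -1·-1 = 1
  a_4 = 1·1 + -1·1 + -1·1 = -1
  a_5 = 1·-1 + -1·1 + -1·1 = -3
  a_6 = 1·-3 + -1·-1 + -1·1 = -3
  a_7 = 1·-3 + -1·-3 + -1·-1 = 1
  a_8 = 1·1 + -1·-3 + -1·-3 = 7
  a_9 = 1·7 + -1·1 + -1·-3 = 9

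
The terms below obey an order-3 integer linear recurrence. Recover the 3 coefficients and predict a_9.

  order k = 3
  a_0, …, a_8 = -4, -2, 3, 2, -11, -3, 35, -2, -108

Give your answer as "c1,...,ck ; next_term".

0,-3,1 ; 41

  a_3 = 0·3 + -3·-2 + 1·-4 = 2
  a_4 = 0·2 + -3·3 + 1·-2 = -11
  a_5 = 0·-11 + -3·2 + 1·3 = -3
  a_6 = 0·-3 + -3·-11 + 1·2 = 35
  a_7 = 0·35 + -3·-3 + 1·-11 = -2
  a_8 = 0·-2 + -3·35 + 1·-3 = -108
  a_9 = 0·-108 + -3·-2 + 1·35 = 41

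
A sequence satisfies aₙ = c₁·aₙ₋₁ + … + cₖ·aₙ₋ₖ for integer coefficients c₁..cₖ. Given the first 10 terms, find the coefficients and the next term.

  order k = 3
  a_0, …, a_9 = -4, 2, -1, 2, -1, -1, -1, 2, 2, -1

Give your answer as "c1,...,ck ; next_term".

  a_3 = 0·-1 + -1·2 + -1·-4 = 2
  a_4 = 0·2 + -1·-1 + -1·2 = -1
  a_5 = 0·-1 + -1·2 + -1·-1 = -1
  a_6 = 0·-1 + -1·-1 + -1·2 = -1
  a_7 = 0·-1 + -1·-1 + -1·-1 = 2
  a_8 = 0·2 + -1·-1 + -1·-1 = 2
  a_9 = 0·2 + -1·2 + -1·-1 = -1
  a_10 = 0·-1 + -1·2 + -1·2 = -4

0,-1,-1 ; -4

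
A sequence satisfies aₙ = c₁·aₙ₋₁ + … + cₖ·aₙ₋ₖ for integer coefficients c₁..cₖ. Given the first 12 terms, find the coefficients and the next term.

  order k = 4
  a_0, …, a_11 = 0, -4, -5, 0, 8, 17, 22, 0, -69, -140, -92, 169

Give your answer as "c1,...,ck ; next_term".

  a_4 = 2·0 + -4·-5 + 3·-4 + -4·0 = 8
  a_5 = 2·8 + -4·0 + 3·-5 + -4·-4 = 17
  a_6 = 2·17 + -4·8 + 3·0 + -4·-5 = 22
  a_7 = 2·22 + -4·17 + 3·8 + -4·0 = 0
  a_8 = 2·0 + -4·22 + 3·17 + -4·8 = -69
  a_9 = 2·-69 + -4·0 + 3·22 + -4·17 = -140
  a_10 = 2·-140 + -4·-69 + 3·0 + -4·22 = -92
  a_11 = 2·-92 + -4·-140 + 3·-69 + -4·0 = 169
  a_12 = 2·169 + -4·-92 + 3·-140 + -4·-69 = 562

2,-4,3,-4 ; 562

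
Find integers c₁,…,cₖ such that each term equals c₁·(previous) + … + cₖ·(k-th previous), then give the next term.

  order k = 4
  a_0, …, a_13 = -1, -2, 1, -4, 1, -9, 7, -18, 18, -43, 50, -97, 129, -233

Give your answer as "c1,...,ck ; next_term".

0,1,-1,2 ; 326

  a_4 = 0·-4 + 1·1 + -1·-2 + 2·-1 = 1
  a_5 = 0·1 + 1·-4 + -1·1 + 2·-2 = -9
  a_6 = 0·-9 + 1·1 + -1·-4 + 2·1 = 7
  a_7 = 0·7 + 1·-9 + -1·1 + 2·-4 = -18
  a_8 = 0·-18 + 1·7 + -1·-9 + 2·1 = 18
  a_9 = 0·18 + 1·-18 + -1·7 + 2·-9 = -43
  a_10 = 0·-43 + 1·18 + -1·-18 + 2·7 = 50
  a_11 = 0·50 + 1·-43 + -1·18 + 2·-18 = -97
  a_12 = 0·-97 + 1·50 + -1·-43 + 2·18 = 129
  a_13 = 0·129 + 1·-97 + -1·50 + 2·-43 = -233
  a_14 = 0·-233 + 1·129 + -1·-97 + 2·50 = 326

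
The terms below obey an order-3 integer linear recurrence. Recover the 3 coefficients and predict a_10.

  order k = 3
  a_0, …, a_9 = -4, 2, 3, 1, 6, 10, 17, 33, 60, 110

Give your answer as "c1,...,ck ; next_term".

1,1,1 ; 203

  a_3 = 1·3 + 1·2 + 1·-4 = 1
  a_4 = 1·1 + 1·3 + 1·2 = 6
  a_5 = 1·6 + 1·1 + 1·3 = 10
  a_6 = 1·10 + 1·6 + 1·1 = 17
  a_7 = 1·17 + 1·10 + 1·6 = 33
  a_8 = 1·33 + 1·17 + 1·10 = 60
  a_9 = 1·60 + 1·33 + 1·17 = 110
  a_10 = 1·110 + 1·60 + 1·33 = 203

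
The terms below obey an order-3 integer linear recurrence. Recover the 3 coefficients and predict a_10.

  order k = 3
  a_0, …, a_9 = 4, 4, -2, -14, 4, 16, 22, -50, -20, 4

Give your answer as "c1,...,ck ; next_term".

-1,-1,-3 ; 166

  a_3 = -1·-2 + -1·4 + -3·4 = -14
  a_4 = -1·-14 + -1·-2 + -3·4 = 4
  a_5 = -1·4 + -1·-14 + -3·-2 = 16
  a_6 = -1·16 + -1·4 + -3·-14 = 22
  a_7 = -1·22 + -1·16 + -3·4 = -50
  a_8 = -1·-50 + -1·22 + -3·16 = -20
  a_9 = -1·-20 + -1·-50 + -3·22 = 4
  a_10 = -1·4 + -1·-20 + -3·-50 = 166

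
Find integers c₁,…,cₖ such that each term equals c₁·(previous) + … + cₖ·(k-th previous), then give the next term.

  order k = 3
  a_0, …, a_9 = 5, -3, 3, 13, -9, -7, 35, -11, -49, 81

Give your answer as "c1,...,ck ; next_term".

  a_3 = 0·3 + -1·-3 + 2·5 = 13
  a_4 = 0·13 + -1·3 + 2·-3 = -9
  a_5 = 0·-9 + -1·13 + 2·3 = -7
  a_6 = 0·-7 + -1·-9 + 2·13 = 35
  a_7 = 0·35 + -1·-7 + 2·-9 = -11
  a_8 = 0·-11 + -1·35 + 2·-7 = -49
  a_9 = 0·-49 + -1·-11 + 2·35 = 81
  a_10 = 0·81 + -1·-49 + 2·-11 = 27

0,-1,2 ; 27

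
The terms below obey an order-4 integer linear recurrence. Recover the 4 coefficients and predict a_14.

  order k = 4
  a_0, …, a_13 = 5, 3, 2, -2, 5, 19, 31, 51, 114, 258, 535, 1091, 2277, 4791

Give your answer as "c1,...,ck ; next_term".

  a_4 = 2·-2 + -1·2 + 2·3 + 1·5 = 5
  a_5 = 2·5 + -1·-2 + 2·2 + 1·3 = 19
  a_6 = 2·19 + -1·5 + 2·-2 + 1·2 = 31
  a_7 = 2·31 + -1·19 + 2·5 + 1·-2 = 51
  a_8 = 2·51 + -1·31 + 2·19 + 1·5 = 114
  a_9 = 2·114 + -1·51 + 2·31 + 1·19 = 258
  a_10 = 2·258 + -1·114 + 2·51 + 1·31 = 535
  a_11 = 2·535 + -1·258 + 2·114 + 1·51 = 1091
  a_12 = 2·1091 + -1·535 + 2·258 + 1·114 = 2277
  a_13 = 2·2277 + -1·1091 + 2·535 + 1·258 = 4791
  a_14 = 2·4791 + -1·2277 + 2·1091 + 1·535 = 10022

2,-1,2,1 ; 10022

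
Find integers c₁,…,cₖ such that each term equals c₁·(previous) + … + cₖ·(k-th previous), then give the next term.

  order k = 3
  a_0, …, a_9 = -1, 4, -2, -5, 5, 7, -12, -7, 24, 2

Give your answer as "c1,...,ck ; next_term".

-1,-2,-1 ; -43

  a_3 = -1·-2 + -2·4 + -1·-1 = -5
  a_4 = -1·-5 + -2·-2 + -1·4 = 5
  a_5 = -1·5 + -2·-5 + -1·-2 = 7
  a_6 = -1·7 + -2·5 + -1·-5 = -12
  a_7 = -1·-12 + -2·7 + -1·5 = -7
  a_8 = -1·-7 + -2·-12 + -1·7 = 24
  a_9 = -1·24 + -2·-7 + -1·-12 = 2
  a_10 = -1·2 + -2·24 + -1·-7 = -43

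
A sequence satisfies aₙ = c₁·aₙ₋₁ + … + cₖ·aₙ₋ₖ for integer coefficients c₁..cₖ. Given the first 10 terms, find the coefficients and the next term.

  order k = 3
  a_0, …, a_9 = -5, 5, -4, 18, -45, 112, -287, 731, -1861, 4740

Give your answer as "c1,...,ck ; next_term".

-2,1,-1 ; -12072

  a_3 = -2·-4 + 1·5 + -1·-5 = 18
  a_4 = -2·18 + 1·-4 + -1·5 = -45
  a_5 = -2·-45 + 1·18 + -1·-4 = 112
  a_6 = -2·112 + 1·-45 + -1·18 = -287
  a_7 = -2·-287 + 1·112 + -1·-45 = 731
  a_8 = -2·731 + 1·-287 + -1·112 = -1861
  a_9 = -2·-1861 + 1·731 + -1·-287 = 4740
  a_10 = -2·4740 + 1·-1861 + -1·731 = -12072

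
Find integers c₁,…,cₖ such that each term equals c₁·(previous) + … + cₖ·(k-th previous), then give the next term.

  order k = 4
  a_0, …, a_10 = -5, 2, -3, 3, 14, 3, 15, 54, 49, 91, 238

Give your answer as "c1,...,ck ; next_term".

  a_4 = 1·3 + 0·-3 + 3·2 + -1·-5 = 14
  a_5 = 1·14 + 0·3 + 3·-3 + -1·2 = 3
  a_6 = 1·3 + 0·14 + 3·3 + -1·-3 = 15
  a_7 = 1·15 + 0·3 + 3·14 + -1·3 = 54
  a_8 = 1·54 + 0·15 + 3·3 + -1·14 = 49
  a_9 = 1·49 + 0·54 + 3·15 + -1·3 = 91
  a_10 = 1·91 + 0·49 + 3·54 + -1·15 = 238
  a_11 = 1·238 + 0·91 + 3·49 + -1·54 = 331

1,0,3,-1 ; 331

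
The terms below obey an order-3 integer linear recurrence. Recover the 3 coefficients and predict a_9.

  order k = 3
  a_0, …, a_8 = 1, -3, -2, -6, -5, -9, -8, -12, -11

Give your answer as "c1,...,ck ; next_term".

  a_3 = 1·-2 + 1·-3 + -1·1 = -6
  a_4 = 1·-6 + 1·-2 + -1·-3 = -5
  a_5 = 1·-5 + 1·-6 + -1·-2 = -9
  a_6 = 1·-9 + 1·-5 + -1·-6 = -8
  a_7 = 1·-8 + 1·-9 + -1·-5 = -12
  a_8 = 1·-12 + 1·-8 + -1·-9 = -11
  a_9 = 1·-11 + 1·-12 + -1·-8 = -15

1,1,-1 ; -15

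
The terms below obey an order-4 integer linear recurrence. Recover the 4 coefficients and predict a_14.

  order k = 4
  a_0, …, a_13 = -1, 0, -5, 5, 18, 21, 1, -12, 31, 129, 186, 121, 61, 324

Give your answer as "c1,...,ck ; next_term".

  a_4 = 2·5 + -2·-5 + 1·0 + 2·-1 = 18
  a_5 = 2·18 + -2·5 + 1·-5 + 2·0 = 21
  a_6 = 2·21 + -2·18 + 1·5 + 2·-5 = 1
  a_7 = 2·1 + -2·21 + 1·18 + 2·5 = -12
  a_8 = 2·-12 + -2·1 + 1·21 + 2·18 = 31
  a_9 = 2·31 + -2·-12 + 1·1 + 2·21 = 129
  a_10 = 2·129 + -2·31 + 1·-12 + 2·1 = 186
  a_11 = 2·186 + -2·129 + 1·31 + 2·-12 = 121
  a_12 = 2·121 + -2·186 + 1·129 + 2·31 = 61
  a_13 = 2·61 + -2·121 + 1·186 + 2·129 = 324
  a_14 = 2·324 + -2·61 + 1·121 + 2·186 = 1019

2,-2,1,2 ; 1019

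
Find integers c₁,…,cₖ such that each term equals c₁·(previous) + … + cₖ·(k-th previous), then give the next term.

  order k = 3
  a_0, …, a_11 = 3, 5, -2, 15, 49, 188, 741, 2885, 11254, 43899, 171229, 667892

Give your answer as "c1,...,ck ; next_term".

  a_3 = 3·-2 + 3·5 + 2·3 = 15
  a_4 = 3·15 + 3·-2 + 2·5 = 49
  a_5 = 3·49 + 3·15 + 2·-2 = 188
  a_6 = 3·188 + 3·49 + 2·15 = 741
  a_7 = 3·741 + 3·188 + 2·49 = 2885
  a_8 = 3·2885 + 3·741 + 2·188 = 11254
  a_9 = 3·11254 + 3·2885 + 2·741 = 43899
  a_10 = 3·43899 + 3·11254 + 2·2885 = 171229
  a_11 = 3·171229 + 3·43899 + 2·11254 = 667892
  a_12 = 3·667892 + 3·171229 + 2·43899 = 2605161

3,3,2 ; 2605161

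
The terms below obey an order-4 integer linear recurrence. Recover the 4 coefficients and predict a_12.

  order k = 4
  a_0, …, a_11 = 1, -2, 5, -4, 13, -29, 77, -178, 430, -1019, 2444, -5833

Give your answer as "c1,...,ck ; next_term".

-2,1,1,2 ; 13951

  a_4 = -2·-4 + 1·5 + 1·-2 + 2·1 = 13
  a_5 = -2·13 + 1·-4 + 1·5 + 2·-2 = -29
  a_6 = -2·-29 + 1·13 + 1·-4 + 2·5 = 77
  a_7 = -2·77 + 1·-29 + 1·13 + 2·-4 = -178
  a_8 = -2·-178 + 1·77 + 1·-29 + 2·13 = 430
  a_9 = -2·430 + 1·-178 + 1·77 + 2·-29 = -1019
  a_10 = -2·-1019 + 1·430 + 1·-178 + 2·77 = 2444
  a_11 = -2·2444 + 1·-1019 + 1·430 + 2·-178 = -5833
  a_12 = -2·-5833 + 1·2444 + 1·-1019 + 2·430 = 13951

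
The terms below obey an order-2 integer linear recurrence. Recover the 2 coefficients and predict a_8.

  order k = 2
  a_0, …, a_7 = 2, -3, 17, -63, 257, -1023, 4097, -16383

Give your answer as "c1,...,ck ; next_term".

  a_2 = -3·-3 + 4·2 = 17
  a_3 = -3·17 + 4·-3 = -63
  a_4 = -3·-63 + 4·17 = 257
  a_5 = -3·257 + 4·-63 = -1023
  a_6 = -3·-1023 + 4·257 = 4097
  a_7 = -3·4097 + 4·-1023 = -16383
  a_8 = -3·-16383 + 4·4097 = 65537

-3,4 ; 65537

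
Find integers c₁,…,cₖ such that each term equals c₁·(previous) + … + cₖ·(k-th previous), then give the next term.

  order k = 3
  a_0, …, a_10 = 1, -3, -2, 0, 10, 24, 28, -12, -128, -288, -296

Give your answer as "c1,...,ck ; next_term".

2,-2,-2 ; 240

  a_3 = 2·-2 + -2·-3 + -2·1 = 0
  a_4 = 2·0 + -2·-2 + -2·-3 = 10
  a_5 = 2·10 + -2·0 + -2·-2 = 24
  a_6 = 2·24 + -2·10 + -2·0 = 28
  a_7 = 2·28 + -2·24 + -2·10 = -12
  a_8 = 2·-12 + -2·28 + -2·24 = -128
  a_9 = 2·-128 + -2·-12 + -2·28 = -288
  a_10 = 2·-288 + -2·-128 + -2·-12 = -296
  a_11 = 2·-296 + -2·-288 + -2·-128 = 240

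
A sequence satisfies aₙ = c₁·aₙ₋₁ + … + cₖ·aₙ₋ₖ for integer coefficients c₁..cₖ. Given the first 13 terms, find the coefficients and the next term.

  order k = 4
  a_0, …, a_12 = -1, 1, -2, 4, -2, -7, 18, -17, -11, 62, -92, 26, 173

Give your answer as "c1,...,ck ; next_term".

  a_4 = -2·4 + -3·-2 + -1·1 + -1·-1 = -2
  a_5 = -2·-2 + -3·4 + -1·-2 + -1·1 = -7
  a_6 = -2·-7 + -3·-2 + -1·4 + -1·-2 = 18
  a_7 = -2·18 + -3·-7 + -1·-2 + -1·4 = -17
  a_8 = -2·-17 + -3·18 + -1·-7 + -1·-2 = -11
  a_9 = -2·-11 + -3·-17 + -1·18 + -1·-7 = 62
  a_10 = -2·62 + -3·-11 + -1·-17 + -1·18 = -92
  a_11 = -2·-92 + -3·62 + -1·-11 + -1·-17 = 26
  a_12 = -2·26 + -3·-92 + -1·62 + -1·-11 = 173
  a_13 = -2·173 + -3·26 + -1·-92 + -1·62 = -394

-2,-3,-1,-1 ; -394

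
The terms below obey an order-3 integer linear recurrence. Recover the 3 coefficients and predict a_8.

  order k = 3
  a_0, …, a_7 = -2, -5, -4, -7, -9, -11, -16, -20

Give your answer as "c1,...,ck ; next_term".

0,1,1 ; -27

  a_3 = 0·-4 + 1·-5 + 1·-2 = -7
  a_4 = 0·-7 + 1·-4 + 1·-5 = -9
  a_5 = 0·-9 + 1·-7 + 1·-4 = -11
  a_6 = 0·-11 + 1·-9 + 1·-7 = -16
  a_7 = 0·-16 + 1·-11 + 1·-9 = -20
  a_8 = 0·-20 + 1·-16 + 1·-11 = -27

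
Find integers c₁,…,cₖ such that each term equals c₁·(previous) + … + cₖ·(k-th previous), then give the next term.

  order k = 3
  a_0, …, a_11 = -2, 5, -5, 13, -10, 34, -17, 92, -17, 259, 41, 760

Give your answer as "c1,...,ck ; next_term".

  a_3 = 0·-5 + 3·5 + 1·-2 = 13
  a_4 = 0·13 + 3·-5 + 1·5 = -10
  a_5 = 0·-10 + 3·13 + 1·-5 = 34
  a_6 = 0·34 + 3·-10 + 1·13 = -17
  a_7 = 0·-17 + 3·34 + 1·-10 = 92
  a_8 = 0·92 + 3·-17 + 1·34 = -17
  a_9 = 0·-17 + 3·92 + 1·-17 = 259
  a_10 = 0·259 + 3·-17 + 1·92 = 41
  a_11 = 0·41 + 3·259 + 1·-17 = 760
  a_12 = 0·760 + 3·41 + 1·259 = 382

0,3,1 ; 382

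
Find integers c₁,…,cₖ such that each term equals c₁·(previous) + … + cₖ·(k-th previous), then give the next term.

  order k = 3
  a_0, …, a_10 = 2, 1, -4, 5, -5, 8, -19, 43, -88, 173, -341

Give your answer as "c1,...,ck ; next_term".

  a_3 = -3·-4 + -3·1 + -2·2 = 5
  a_4 = -3·5 + -3·-4 + -2·1 = -5
  a_5 = -3·-5 + -3·5 + -2·-4 = 8
  a_6 = -3·8 + -3·-5 + -2·5 = -19
  a_7 = -3·-19 + -3·8 + -2·-5 = 43
  a_8 = -3·43 + -3·-19 + -2·8 = -88
  a_9 = -3·-88 + -3·43 + -2·-19 = 173
  a_10 = -3·173 + -3·-88 + -2·43 = -341
  a_11 = -3·-341 + -3·173 + -2·-88 = 680

-3,-3,-2 ; 680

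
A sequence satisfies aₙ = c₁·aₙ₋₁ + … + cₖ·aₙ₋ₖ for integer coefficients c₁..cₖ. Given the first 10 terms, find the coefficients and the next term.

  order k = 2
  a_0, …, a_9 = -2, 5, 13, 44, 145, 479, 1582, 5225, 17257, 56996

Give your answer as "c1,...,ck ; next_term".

  a_2 = 3·5 + 1·-2 = 13
  a_3 = 3·13 + 1·5 = 44
  a_4 = 3·44 + 1·13 = 145
  a_5 = 3·145 + 1·44 = 479
  a_6 = 3·479 + 1·145 = 1582
  a_7 = 3·1582 + 1·479 = 5225
  a_8 = 3·5225 + 1·1582 = 17257
  a_9 = 3·17257 + 1·5225 = 56996
  a_10 = 3·56996 + 1·17257 = 188245

3,1 ; 188245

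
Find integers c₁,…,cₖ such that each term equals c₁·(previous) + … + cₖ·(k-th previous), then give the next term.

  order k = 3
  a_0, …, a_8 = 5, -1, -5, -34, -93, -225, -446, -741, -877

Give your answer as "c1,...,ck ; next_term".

  a_3 = 3·-5 + -1·-1 + -4·5 = -34
  a_4 = 3·-34 + -1·-5 + -4·-1 = -93
  a_5 = 3·-93 + -1·-34 + -4·-5 = -225
  a_6 = 3·-225 + -1·-93 + -4·-34 = -446
  a_7 = 3·-446 + -1·-225 + -4·-93 = -741
  a_8 = 3·-741 + -1·-446 + -4·-225 = -877
  a_9 = 3·-877 + -1·-741 + -4·-446 = -106

3,-1,-4 ; -106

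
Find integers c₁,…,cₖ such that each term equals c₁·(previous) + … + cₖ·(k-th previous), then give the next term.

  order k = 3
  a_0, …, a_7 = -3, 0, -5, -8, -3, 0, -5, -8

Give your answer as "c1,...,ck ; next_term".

1,-1,1 ; -3

  a_3 = 1·-5 + -1·0 + 1·-3 = -8
  a_4 = 1·-8 + -1·-5 + 1·0 = -3
  a_5 = 1·-3 + -1·-8 + 1·-5 = 0
  a_6 = 1·0 + -1·-3 + 1·-8 = -5
  a_7 = 1·-5 + -1·0 + 1·-3 = -8
  a_8 = 1·-8 + -1·-5 + 1·0 = -3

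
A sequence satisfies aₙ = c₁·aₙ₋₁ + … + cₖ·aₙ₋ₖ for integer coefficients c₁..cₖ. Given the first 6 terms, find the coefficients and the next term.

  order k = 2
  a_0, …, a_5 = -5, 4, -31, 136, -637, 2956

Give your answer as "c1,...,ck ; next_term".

-4,3 ; -13735

  a_2 = -4·4 + 3·-5 = -31
  a_3 = -4·-31 + 3·4 = 136
  a_4 = -4·136 + 3·-31 = -637
  a_5 = -4·-637 + 3·136 = 2956
  a_6 = -4·2956 + 3·-637 = -13735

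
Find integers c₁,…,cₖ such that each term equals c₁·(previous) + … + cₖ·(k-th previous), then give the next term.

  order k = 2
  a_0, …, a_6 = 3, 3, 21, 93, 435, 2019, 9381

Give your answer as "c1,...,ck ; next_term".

4,3 ; 43581

  a_2 = 4·3 + 3·3 = 21
  a_3 = 4·21 + 3·3 = 93
  a_4 = 4·93 + 3·21 = 435
  a_5 = 4·435 + 3·93 = 2019
  a_6 = 4·2019 + 3·435 = 9381
  a_7 = 4·9381 + 3·2019 = 43581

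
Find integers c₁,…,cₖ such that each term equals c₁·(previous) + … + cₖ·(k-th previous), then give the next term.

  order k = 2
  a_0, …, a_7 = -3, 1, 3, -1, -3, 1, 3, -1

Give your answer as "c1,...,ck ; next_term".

0,-1 ; -3

  a_2 = 0·1 + -1·-3 = 3
  a_3 = 0·3 + -1·1 = -1
  a_4 = 0·-1 + -1·3 = -3
  a_5 = 0·-3 + -1·-1 = 1
  a_6 = 0·1 + -1·-3 = 3
  a_7 = 0·3 + -1·1 = -1
  a_8 = 0·-1 + -1·3 = -3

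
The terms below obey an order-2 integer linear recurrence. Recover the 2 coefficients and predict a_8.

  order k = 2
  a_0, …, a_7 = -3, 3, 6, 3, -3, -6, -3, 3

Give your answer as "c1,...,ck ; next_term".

  a_2 = 1·3 + -1·-3 = 6
  a_3 = 1·6 + -1·3 = 3
  a_4 = 1·3 + -1·6 = -3
  a_5 = 1·-3 + -1·3 = -6
  a_6 = 1·-6 + -1·-3 = -3
  a_7 = 1·-3 + -1·-6 = 3
  a_8 = 1·3 + -1·-3 = 6

1,-1 ; 6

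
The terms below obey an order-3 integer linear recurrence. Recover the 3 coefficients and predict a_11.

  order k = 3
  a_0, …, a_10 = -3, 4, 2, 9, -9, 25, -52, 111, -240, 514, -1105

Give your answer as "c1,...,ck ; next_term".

  a_3 = -1·2 + 2·4 + -1·-3 = 9
  a_4 = -1·9 + 2·2 + -1·4 = -9
  a_5 = -1·-9 + 2·9 + -1·2 = 25
  a_6 = -1·25 + 2·-9 + -1·9 = -52
  a_7 = -1·-52 + 2·25 + -1·-9 = 111
  a_8 = -1·111 + 2·-52 + -1·25 = -240
  a_9 = -1·-240 + 2·111 + -1·-52 = 514
  a_10 = -1·514 + 2·-240 + -1·111 = -1105
  a_11 = -1·-1105 + 2·514 + -1·-240 = 2373

-1,2,-1 ; 2373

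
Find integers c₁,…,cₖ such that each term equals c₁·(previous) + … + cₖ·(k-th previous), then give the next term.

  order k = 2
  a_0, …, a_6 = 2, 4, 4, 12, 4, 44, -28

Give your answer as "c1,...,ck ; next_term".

  a_2 = -1·4 + 4·2 = 4
  a_3 = -1·4 + 4·4 = 12
  a_4 = -1·12 + 4·4 = 4
  a_5 = -1·4 + 4·12 = 44
  a_6 = -1·44 + 4·4 = -28
  a_7 = -1·-28 + 4·44 = 204

-1,4 ; 204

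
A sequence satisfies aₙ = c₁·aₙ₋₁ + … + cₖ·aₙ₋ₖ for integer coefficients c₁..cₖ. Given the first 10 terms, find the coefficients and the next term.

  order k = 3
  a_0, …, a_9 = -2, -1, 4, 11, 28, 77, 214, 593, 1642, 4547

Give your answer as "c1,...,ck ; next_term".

3,-1,1 ; 12592

  a_3 = 3·4 + -1·-1 + 1·-2 = 11
  a_4 = 3·11 + -1·4 + 1·-1 = 28
  a_5 = 3·28 + -1·11 + 1·4 = 77
  a_6 = 3·77 + -1·28 + 1·11 = 214
  a_7 = 3·214 + -1·77 + 1·28 = 593
  a_8 = 3·593 + -1·214 + 1·77 = 1642
  a_9 = 3·1642 + -1·593 + 1·214 = 4547
  a_10 = 3·4547 + -1·1642 + 1·593 = 12592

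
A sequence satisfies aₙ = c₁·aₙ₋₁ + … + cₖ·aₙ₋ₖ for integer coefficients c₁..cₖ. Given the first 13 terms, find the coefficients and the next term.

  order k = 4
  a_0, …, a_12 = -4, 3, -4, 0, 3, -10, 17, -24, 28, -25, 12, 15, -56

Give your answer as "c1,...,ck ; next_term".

  a_4 = -1·0 + 1·-4 + 1·3 + -1·-4 = 3
  a_5 = -1·3 + 1·0 + 1·-4 + -1·3 = -10
  a_6 = -1·-10 + 1·3 + 1·0 + -1·-4 = 17
  a_7 = -1·17 + 1·-10 + 1·3 + -1·0 = -24
  a_8 = -1·-24 + 1·17 + 1·-10 + -1·3 = 28
  a_9 = -1·28 + 1·-24 + 1·17 + -1·-10 = -25
  a_10 = -1·-25 + 1·28 + 1·-24 + -1·17 = 12
  a_11 = -1·12 + 1·-25 + 1·28 + -1·-24 = 15
  a_12 = -1·15 + 1·12 + 1·-25 + -1·28 = -56
  a_13 = -1·-56 + 1·15 + 1·12 + -1·-25 = 108

-1,1,1,-1 ; 108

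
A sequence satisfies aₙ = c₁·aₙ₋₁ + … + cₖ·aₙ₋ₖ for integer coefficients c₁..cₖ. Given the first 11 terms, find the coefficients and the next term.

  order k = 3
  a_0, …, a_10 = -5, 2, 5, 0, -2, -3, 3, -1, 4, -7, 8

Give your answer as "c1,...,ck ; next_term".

  a_3 = -1·5 + 0·2 + -1·-5 = 0
  a_4 = -1·0 + 0·5 + -1·2 = -2
  a_5 = -1·-2 + 0·0 + -1·5 = -3
  a_6 = -1·-3 + 0·-2 + -1·0 = 3
  a_7 = -1·3 + 0·-3 + -1·-2 = -1
  a_8 = -1·-1 + 0·3 + -1·-3 = 4
  a_9 = -1·4 + 0·-1 + -1·3 = -7
  a_10 = -1·-7 + 0·4 + -1·-1 = 8
  a_11 = -1·8 + 0·-7 + -1·4 = -12

-1,0,-1 ; -12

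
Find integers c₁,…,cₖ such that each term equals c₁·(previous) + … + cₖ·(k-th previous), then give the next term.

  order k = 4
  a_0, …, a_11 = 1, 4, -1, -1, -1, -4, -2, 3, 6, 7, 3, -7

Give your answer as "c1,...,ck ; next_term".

1,-1,0,-1 ; -16

  a_4 = 1·-1 + -1·-1 + 0·4 + -1·1 = -1
  a_5 = 1·-1 + -1·-1 + 0·-1 + -1·4 = -4
  a_6 = 1·-4 + -1·-1 + 0·-1 + -1·-1 = -2
  a_7 = 1·-2 + -1·-4 + 0·-1 + -1·-1 = 3
  a_8 = 1·3 + -1·-2 + 0·-4 + -1·-1 = 6
  a_9 = 1·6 + -1·3 + 0·-2 + -1·-4 = 7
  a_10 = 1·7 + -1·6 + 0·3 + -1·-2 = 3
  a_11 = 1·3 + -1·7 + 0·6 + -1·3 = -7
  a_12 = 1·-7 + -1·3 + 0·7 + -1·6 = -16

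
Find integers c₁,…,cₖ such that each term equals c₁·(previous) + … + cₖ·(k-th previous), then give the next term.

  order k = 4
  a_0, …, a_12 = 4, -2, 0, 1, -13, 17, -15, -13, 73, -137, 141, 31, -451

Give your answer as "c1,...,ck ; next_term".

  a_4 = -1·1 + 0·0 + 2·-2 + -2·4 = -13
  a_5 = -1·-13 + 0·1 + 2·0 + -2·-2 = 17
  a_6 = -1·17 + 0·-13 + 2·1 + -2·0 = -15
  a_7 = -1·-15 + 0·17 + 2·-13 + -2·1 = -13
  a_8 = -1·-13 + 0·-15 + 2·17 + -2·-13 = 73
  a_9 = -1·73 + 0·-13 + 2·-15 + -2·17 = -137
  a_10 = -1·-137 + 0·73 + 2·-13 + -2·-15 = 141
  a_11 = -1·141 + 0·-137 + 2·73 + -2·-13 = 31
  a_12 = -1·31 + 0·141 + 2·-137 + -2·73 = -451
  a_13 = -1·-451 + 0·31 + 2·141 + -2·-137 = 1007

-1,0,2,-2 ; 1007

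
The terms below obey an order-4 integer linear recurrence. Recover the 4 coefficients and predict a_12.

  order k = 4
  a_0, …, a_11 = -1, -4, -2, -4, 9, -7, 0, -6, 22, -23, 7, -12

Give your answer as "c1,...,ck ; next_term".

  a_4 = -1·-4 + -1·-2 + -1·-4 + 1·-1 = 9
  a_5 = -1·9 + -1·-4 + -1·-2 + 1·-4 = -7
  a_6 = -1·-7 + -1·9 + -1·-4 + 1·-2 = 0
  a_7 = -1·0 + -1·-7 + -1·9 + 1·-4 = -6
  a_8 = -1·-6 + -1·0 + -1·-7 + 1·9 = 22
  a_9 = -1·22 + -1·-6 + -1·0 + 1·-7 = -23
  a_10 = -1·-23 + -1·22 + -1·-6 + 1·0 = 7
  a_11 = -1·7 + -1·-23 + -1·22 + 1·-6 = -12
  a_12 = -1·-12 + -1·7 + -1·-23 + 1·22 = 50

-1,-1,-1,1 ; 50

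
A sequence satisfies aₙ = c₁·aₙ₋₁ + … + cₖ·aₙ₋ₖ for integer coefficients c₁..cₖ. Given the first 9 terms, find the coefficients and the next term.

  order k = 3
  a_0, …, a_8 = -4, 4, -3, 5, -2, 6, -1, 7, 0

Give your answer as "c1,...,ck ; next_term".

1,1,-1 ; 8

  a_3 = 1·-3 + 1·4 + -1·-4 = 5
  a_4 = 1·5 + 1·-3 + -1·4 = -2
  a_5 = 1·-2 + 1·5 + -1·-3 = 6
  a_6 = 1·6 + 1·-2 + -1·5 = -1
  a_7 = 1·-1 + 1·6 + -1·-2 = 7
  a_8 = 1·7 + 1·-1 + -1·6 = 0
  a_9 = 1·0 + 1·7 + -1·-1 = 8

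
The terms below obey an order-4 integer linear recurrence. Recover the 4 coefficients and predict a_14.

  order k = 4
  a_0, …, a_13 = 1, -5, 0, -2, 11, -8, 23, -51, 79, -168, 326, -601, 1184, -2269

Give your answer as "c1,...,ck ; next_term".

-1,1,-2,-1 ; 4329

  a_4 = -1·-2 + 1·0 + -2·-5 + -1·1 = 11
  a_5 = -1·11 + 1·-2 + -2·0 + -1·-5 = -8
  a_6 = -1·-8 + 1·11 + -2·-2 + -1·0 = 23
  a_7 = -1·23 + 1·-8 + -2·11 + -1·-2 = -51
  a_8 = -1·-51 + 1·23 + -2·-8 + -1·11 = 79
  a_9 = -1·79 + 1·-51 + -2·23 + -1·-8 = -168
  a_10 = -1·-168 + 1·79 + -2·-51 + -1·23 = 326
  a_11 = -1·326 + 1·-168 + -2·79 + -1·-51 = -601
  a_12 = -1·-601 + 1·326 + -2·-168 + -1·79 = 1184
  a_13 = -1·1184 + 1·-601 + -2·326 + -1·-168 = -2269
  a_14 = -1·-2269 + 1·1184 + -2·-601 + -1·326 = 4329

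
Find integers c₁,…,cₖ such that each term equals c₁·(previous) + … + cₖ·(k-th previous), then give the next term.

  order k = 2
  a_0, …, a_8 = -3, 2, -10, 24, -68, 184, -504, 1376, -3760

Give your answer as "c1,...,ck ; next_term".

-2,2 ; 10272

  a_2 = -2·2 + 2·-3 = -10
  a_3 = -2·-10 + 2·2 = 24
  a_4 = -2·24 + 2·-10 = -68
  a_5 = -2·-68 + 2·24 = 184
  a_6 = -2·184 + 2·-68 = -504
  a_7 = -2·-504 + 2·184 = 1376
  a_8 = -2·1376 + 2·-504 = -3760
  a_9 = -2·-3760 + 2·1376 = 10272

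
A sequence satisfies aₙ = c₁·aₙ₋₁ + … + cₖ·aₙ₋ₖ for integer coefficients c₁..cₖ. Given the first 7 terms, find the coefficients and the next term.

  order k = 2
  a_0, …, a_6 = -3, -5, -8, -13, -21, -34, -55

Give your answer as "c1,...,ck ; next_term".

1,1 ; -89

  a_2 = 1·-5 + 1·-3 = -8
  a_3 = 1·-8 + 1·-5 = -13
  a_4 = 1·-13 + 1·-8 = -21
  a_5 = 1·-21 + 1·-13 = -34
  a_6 = 1·-34 + 1·-21 = -55
  a_7 = 1·-55 + 1·-34 = -89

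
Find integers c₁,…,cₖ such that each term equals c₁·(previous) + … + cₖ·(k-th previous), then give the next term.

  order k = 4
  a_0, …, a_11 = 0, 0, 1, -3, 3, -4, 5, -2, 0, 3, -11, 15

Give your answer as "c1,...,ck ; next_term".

-1,0,-1,-2 ; -18

  a_4 = -1·-3 + 0·1 + -1·0 + -2·0 = 3
  a_5 = -1·3 + 0·-3 + -1·1 + -2·0 = -4
  a_6 = -1·-4 + 0·3 + -1·-3 + -2·1 = 5
  a_7 = -1·5 + 0·-4 + -1·3 + -2·-3 = -2
  a_8 = -1·-2 + 0·5 + -1·-4 + -2·3 = 0
  a_9 = -1·0 + 0·-2 + -1·5 + -2·-4 = 3
  a_10 = -1·3 + 0·0 + -1·-2 + -2·5 = -11
  a_11 = -1·-11 + 0·3 + -1·0 + -2·-2 = 15
  a_12 = -1·15 + 0·-11 + -1·3 + -2·0 = -18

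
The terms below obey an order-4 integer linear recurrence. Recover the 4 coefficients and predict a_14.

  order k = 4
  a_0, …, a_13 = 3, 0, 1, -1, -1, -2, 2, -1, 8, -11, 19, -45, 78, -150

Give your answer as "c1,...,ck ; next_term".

-1,1,-2,-1 ; 299

  a_4 = -1·-1 + 1·1 + -2·0 + -1·3 = -1
  a_5 = -1·-1 + 1·-1 + -2·1 + -1·0 = -2
  a_6 = -1·-2 + 1·-1 + -2·-1 + -1·1 = 2
  a_7 = -1·2 + 1·-2 + -2·-1 + -1·-1 = -1
  a_8 = -1·-1 + 1·2 + -2·-2 + -1·-1 = 8
  a_9 = -1·8 + 1·-1 + -2·2 + -1·-2 = -11
  a_10 = -1·-11 + 1·8 + -2·-1 + -1·2 = 19
  a_11 = -1·19 + 1·-11 + -2·8 + -1·-1 = -45
  a_12 = -1·-45 + 1·19 + -2·-11 + -1·8 = 78
  a_13 = -1·78 + 1·-45 + -2·19 + -1·-11 = -150
  a_14 = -1·-150 + 1·78 + -2·-45 + -1·19 = 299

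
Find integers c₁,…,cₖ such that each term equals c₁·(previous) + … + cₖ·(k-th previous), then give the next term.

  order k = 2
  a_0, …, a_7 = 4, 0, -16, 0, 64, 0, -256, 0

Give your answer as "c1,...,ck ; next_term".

  a_2 = 0·0 + -4·4 = -16
  a_3 = 0·-16 + -4·0 = 0
  a_4 = 0·0 + -4·-16 = 64
  a_5 = 0·64 + -4·0 = 0
  a_6 = 0·0 + -4·64 = -256
  a_7 = 0·-256 + -4·0 = 0
  a_8 = 0·0 + -4·-256 = 1024

0,-4 ; 1024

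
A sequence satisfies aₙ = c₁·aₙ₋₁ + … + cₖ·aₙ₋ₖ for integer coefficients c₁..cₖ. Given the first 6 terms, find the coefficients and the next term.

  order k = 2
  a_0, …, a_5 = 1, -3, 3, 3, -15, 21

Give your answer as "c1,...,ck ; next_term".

-2,-3 ; 3

  a_2 = -2·-3 + -3·1 = 3
  a_3 = -2·3 + -3·-3 = 3
  a_4 = -2·3 + -3·3 = -15
  a_5 = -2·-15 + -3·3 = 21
  a_6 = -2·21 + -3·-15 = 3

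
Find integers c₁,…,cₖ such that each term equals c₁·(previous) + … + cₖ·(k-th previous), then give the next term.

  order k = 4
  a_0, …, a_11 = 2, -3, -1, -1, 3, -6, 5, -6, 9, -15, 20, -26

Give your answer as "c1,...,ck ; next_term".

-1,0,0,1 ; 35

  a_4 = -1·-1 + 0·-1 + 0·-3 + 1·2 = 3
  a_5 = -1·3 + 0·-1 + 0·-1 + 1·-3 = -6
  a_6 = -1·-6 + 0·3 + 0·-1 + 1·-1 = 5
  a_7 = -1·5 + 0·-6 + 0·3 + 1·-1 = -6
  a_8 = -1·-6 + 0·5 + 0·-6 + 1·3 = 9
  a_9 = -1·9 + 0·-6 + 0·5 + 1·-6 = -15
  a_10 = -1·-15 + 0·9 + 0·-6 + 1·5 = 20
  a_11 = -1·20 + 0·-15 + 0·9 + 1·-6 = -26
  a_12 = -1·-26 + 0·20 + 0·-15 + 1·9 = 35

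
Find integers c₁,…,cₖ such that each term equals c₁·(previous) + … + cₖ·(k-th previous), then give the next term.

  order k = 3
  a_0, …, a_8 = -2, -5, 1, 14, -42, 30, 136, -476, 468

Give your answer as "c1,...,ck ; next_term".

  a_3 = -2·1 + -4·-5 + 2·-2 = 14
  a_4 = -2·14 + -4·1 + 2·-5 = -42
  a_5 = -2·-42 + -4·14 + 2·1 = 30
  a_6 = -2·30 + -4·-42 + 2·14 = 136
  a_7 = -2·136 + -4·30 + 2·-42 = -476
  a_8 = -2·-476 + -4·136 + 2·30 = 468
  a_9 = -2·468 + -4·-476 + 2·136 = 1240

-2,-4,2 ; 1240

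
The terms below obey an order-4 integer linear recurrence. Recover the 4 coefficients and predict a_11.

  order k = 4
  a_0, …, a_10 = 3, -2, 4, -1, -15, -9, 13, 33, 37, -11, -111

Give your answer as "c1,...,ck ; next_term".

1,-2,0,-2 ; -155

  a_4 = 1·-1 + -2·4 + 0·-2 + -2·3 = -15
  a_5 = 1·-15 + -2·-1 + 0·4 + -2·-2 = -9
  a_6 = 1·-9 + -2·-15 + 0·-1 + -2·4 = 13
  a_7 = 1·13 + -2·-9 + 0·-15 + -2·-1 = 33
  a_8 = 1·33 + -2·13 + 0·-9 + -2·-15 = 37
  a_9 = 1·37 + -2·33 + 0·13 + -2·-9 = -11
  a_10 = 1·-11 + -2·37 + 0·33 + -2·13 = -111
  a_11 = 1·-111 + -2·-11 + 0·37 + -2·33 = -155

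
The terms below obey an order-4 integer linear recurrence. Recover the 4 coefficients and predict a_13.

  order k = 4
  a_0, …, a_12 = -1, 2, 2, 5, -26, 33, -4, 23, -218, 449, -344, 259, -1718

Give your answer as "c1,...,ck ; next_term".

  a_4 = -2·5 + -3·2 + -4·2 + 2·-1 = -26
  a_5 = -2·-26 + -3·5 + -4·2 + 2·2 = 33
  a_6 = -2·33 + -3·-26 + -4·5 + 2·2 = -4
  a_7 = -2·-4 + -3·33 + -4·-26 + 2·5 = 23
  a_8 = -2·23 + -3·-4 + -4·33 + 2·-26 = -218
  a_9 = -2·-218 + -3·23 + -4·-4 + 2·33 = 449
  a_10 = -2·449 + -3·-218 + -4·23 + 2·-4 = -344
  a_11 = -2·-344 + -3·449 + -4·-218 + 2·23 = 259
  a_12 = -2·259 + -3·-344 + -4·449 + 2·-218 = -1718
  a_13 = -2·-1718 + -3·259 + -4·-344 + 2·449 = 4933

-2,-3,-4,2 ; 4933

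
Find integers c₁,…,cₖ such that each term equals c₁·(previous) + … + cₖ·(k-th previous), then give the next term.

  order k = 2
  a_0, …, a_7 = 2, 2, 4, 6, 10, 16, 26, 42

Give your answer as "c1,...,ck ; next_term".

  a_2 = 1·2 + 1·2 = 4
  a_3 = 1·4 + 1·2 = 6
  a_4 = 1·6 + 1·4 = 10
  a_5 = 1·10 + 1·6 = 16
  a_6 = 1·16 + 1·10 = 26
  a_7 = 1·26 + 1·16 = 42
  a_8 = 1·42 + 1·26 = 68

1,1 ; 68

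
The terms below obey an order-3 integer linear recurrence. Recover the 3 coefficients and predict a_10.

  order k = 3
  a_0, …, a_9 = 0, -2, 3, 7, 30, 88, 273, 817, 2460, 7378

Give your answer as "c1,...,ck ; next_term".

3,1,-3 ; 22143

  a_3 = 3·3 + 1·-2 + -3·0 = 7
  a_4 = 3·7 + 1·3 + -3·-2 = 30
  a_5 = 3·30 + 1·7 + -3·3 = 88
  a_6 = 3·88 + 1·30 + -3·7 = 273
  a_7 = 3·273 + 1·88 + -3·30 = 817
  a_8 = 3·817 + 1·273 + -3·88 = 2460
  a_9 = 3·2460 + 1·817 + -3·273 = 7378
  a_10 = 3·7378 + 1·2460 + -3·817 = 22143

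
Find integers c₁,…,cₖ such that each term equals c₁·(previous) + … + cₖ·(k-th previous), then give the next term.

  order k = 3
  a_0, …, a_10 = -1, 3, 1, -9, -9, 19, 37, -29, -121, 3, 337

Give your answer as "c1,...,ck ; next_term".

1,-3,1 ; 207

  a_3 = 1·1 + -3·3 + 1·-1 = -9
  a_4 = 1·-9 + -3·1 + 1·3 = -9
  a_5 = 1·-9 + -3·-9 + 1·1 = 19
  a_6 = 1·19 + -3·-9 + 1·-9 = 37
  a_7 = 1·37 + -3·19 + 1·-9 = -29
  a_8 = 1·-29 + -3·37 + 1·19 = -121
  a_9 = 1·-121 + -3·-29 + 1·37 = 3
  a_10 = 1·3 + -3·-121 + 1·-29 = 337
  a_11 = 1·337 + -3·3 + 1·-121 = 207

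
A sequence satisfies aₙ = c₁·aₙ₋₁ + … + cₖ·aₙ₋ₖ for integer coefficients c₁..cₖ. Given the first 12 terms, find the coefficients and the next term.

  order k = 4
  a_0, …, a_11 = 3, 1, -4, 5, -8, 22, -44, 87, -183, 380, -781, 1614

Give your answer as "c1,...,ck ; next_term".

  a_4 = -1·5 + 1·-4 + -2·1 + 1·3 = -8
  a_5 = -1·-8 + 1·5 + -2·-4 + 1·1 = 22
  a_6 = -1·22 + 1·-8 + -2·5 + 1·-4 = -44
  a_7 = -1·-44 + 1·22 + -2·-8 + 1·5 = 87
  a_8 = -1·87 + 1·-44 + -2·22 + 1·-8 = -183
  a_9 = -1·-183 + 1·87 + -2·-44 + 1·22 = 380
  a_10 = -1·380 + 1·-183 + -2·87 + 1·-44 = -781
  a_11 = -1·-781 + 1·380 + -2·-183 + 1·87 = 1614
  a_12 = -1·1614 + 1·-781 + -2·380 + 1·-183 = -3338

-1,1,-2,1 ; -3338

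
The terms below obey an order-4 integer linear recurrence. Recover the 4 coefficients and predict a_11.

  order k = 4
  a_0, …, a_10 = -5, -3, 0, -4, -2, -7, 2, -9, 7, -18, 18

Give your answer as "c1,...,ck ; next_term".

0,1,-1,1 ; -34

  a_4 = 0·-4 + 1·0 + -1·-3 + 1·-5 = -2
  a_5 = 0·-2 + 1·-4 + -1·0 + 1·-3 = -7
  a_6 = 0·-7 + 1·-2 + -1·-4 + 1·0 = 2
  a_7 = 0·2 + 1·-7 + -1·-2 + 1·-4 = -9
  a_8 = 0·-9 + 1·2 + -1·-7 + 1·-2 = 7
  a_9 = 0·7 + 1·-9 + -1·2 + 1·-7 = -18
  a_10 = 0·-18 + 1·7 + -1·-9 + 1·2 = 18
  a_11 = 0·18 + 1·-18 + -1·7 + 1·-9 = -34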